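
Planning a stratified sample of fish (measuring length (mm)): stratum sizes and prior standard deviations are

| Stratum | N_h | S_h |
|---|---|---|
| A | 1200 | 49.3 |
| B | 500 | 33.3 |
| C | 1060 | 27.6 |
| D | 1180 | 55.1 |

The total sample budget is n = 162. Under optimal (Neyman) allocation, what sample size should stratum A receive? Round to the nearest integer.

56

Neyman allocation: n_h = n · N_h S_h / Σ N_i S_i, with n = 162.
  stratum A: N_h·S_h = 1200·49.3 = 59160.00
  stratum B: N_h·S_h = 500·33.3 = 16650.00
  stratum C: N_h·S_h = 1060·27.6 = 29256.00
  stratum D: N_h·S_h = 1180·55.1 = 65018.00
Σ N_h S_h = 170084.00
n for stratum A = 162·59160.00/170084.00 = 56.348 → 56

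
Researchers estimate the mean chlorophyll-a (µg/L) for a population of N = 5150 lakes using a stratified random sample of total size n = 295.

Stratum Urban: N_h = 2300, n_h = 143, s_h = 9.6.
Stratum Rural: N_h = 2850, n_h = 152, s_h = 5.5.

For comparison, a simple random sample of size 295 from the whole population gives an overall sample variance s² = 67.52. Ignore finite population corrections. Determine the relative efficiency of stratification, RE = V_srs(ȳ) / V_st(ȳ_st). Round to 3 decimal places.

RE ≈ 1.208

V̂(ȳ_st) = Σ W_h² s_h²/n_h, with W_h = N_h/N and N = 5150:
  stratum Urban: (2300/5150)²·9.6²/143 = 0.128543
  stratum Rural: (2850/5150)²·5.5²/152 = 0.0609477
V_st = 0.18949
V_srs = s²/n = 67.52/295 = 0.228881
Relative efficiency = V_srs / V_st = 0.228881/0.18949 = 1.2079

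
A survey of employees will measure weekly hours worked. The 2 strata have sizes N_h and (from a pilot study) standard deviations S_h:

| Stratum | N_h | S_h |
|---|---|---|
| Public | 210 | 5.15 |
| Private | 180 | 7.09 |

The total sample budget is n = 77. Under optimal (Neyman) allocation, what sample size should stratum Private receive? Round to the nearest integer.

Neyman allocation: n_h = n · N_h S_h / Σ N_i S_i, with n = 77.
  stratum Public: N_h·S_h = 210·5.15 = 1081.50
  stratum Private: N_h·S_h = 180·7.09 = 1276.20
Σ N_h S_h = 2357.70
n for stratum Private = 77·1276.20/2357.70 = 41.679 → 42

42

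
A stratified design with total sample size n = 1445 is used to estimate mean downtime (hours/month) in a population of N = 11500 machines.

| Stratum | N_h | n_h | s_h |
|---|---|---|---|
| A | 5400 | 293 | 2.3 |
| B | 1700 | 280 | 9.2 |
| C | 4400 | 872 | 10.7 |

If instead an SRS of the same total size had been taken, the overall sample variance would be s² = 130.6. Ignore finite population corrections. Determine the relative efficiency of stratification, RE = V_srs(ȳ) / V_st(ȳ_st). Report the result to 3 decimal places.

RE ≈ 3.032

V̂(ȳ_st) = Σ W_h² s_h²/n_h, with W_h = N_h/N and N = 11500:
  stratum A: (5400/11500)²·2.3²/293 = 0.00398089
  stratum B: (1700/11500)²·9.2²/280 = 0.00660571
  stratum C: (4400/11500)²·10.7²/872 = 0.0192203
V_st = 0.0298069
V_srs = s²/n = 130.6/1445 = 0.0903806
Relative efficiency = V_srs / V_st = 0.0903806/0.0298069 = 3.0322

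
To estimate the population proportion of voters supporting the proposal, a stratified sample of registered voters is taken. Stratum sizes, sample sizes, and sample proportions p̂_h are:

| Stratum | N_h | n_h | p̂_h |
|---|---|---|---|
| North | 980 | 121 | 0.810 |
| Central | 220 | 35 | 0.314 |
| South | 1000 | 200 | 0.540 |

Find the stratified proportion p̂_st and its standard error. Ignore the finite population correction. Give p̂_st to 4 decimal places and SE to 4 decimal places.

p̂_st ≈ 0.6377, SE ≈ 0.0240

N = 2200; stratum weights W_h = N_h/N.
p̂_st = Σ W_h p̂_h = (980·0.810 + 220·0.314 + 1000·0.540)/2200 = 0.63767
V̂(p̂_st) = Σ W_h² p̂_h(1−p̂_h)/(n_h−1):
  stratum North: (980/2200)²·0.810·0.190/120 = 0.000254486
  stratum Central: (220/2200)²·0.314·0.686/34 = 6.33541e-05
  stratum South: (1000/2200)²·0.540·0.460/199 = 0.000257901
V̂(p̂_st) = 0.000575741; SE = √V̂ = 0.0239946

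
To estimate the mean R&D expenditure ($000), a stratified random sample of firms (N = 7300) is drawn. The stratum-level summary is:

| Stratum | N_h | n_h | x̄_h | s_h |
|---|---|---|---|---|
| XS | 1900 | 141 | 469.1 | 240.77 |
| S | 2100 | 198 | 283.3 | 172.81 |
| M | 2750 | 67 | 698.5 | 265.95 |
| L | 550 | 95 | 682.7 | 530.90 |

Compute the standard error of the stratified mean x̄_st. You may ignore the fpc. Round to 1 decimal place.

SE(x̄_st) ≈ 14.4

V̂(x̄_st) = Σ W_h² s_h²/n_h, with W_h = N_h/N and N = 7300:
  stratum XS: (1900/7300)²·240.77²/141 = 27.8514
  stratum S: (2100/7300)²·172.81²/198 = 12.4815
  stratum M: (2750/7300)²·265.95²/67 = 149.811
  stratum L: (550/7300)²·530.90²/95 = 16.8415
V̂(x̄_st) = 206.986
SE(x̄_st) = √206.986 = 14.387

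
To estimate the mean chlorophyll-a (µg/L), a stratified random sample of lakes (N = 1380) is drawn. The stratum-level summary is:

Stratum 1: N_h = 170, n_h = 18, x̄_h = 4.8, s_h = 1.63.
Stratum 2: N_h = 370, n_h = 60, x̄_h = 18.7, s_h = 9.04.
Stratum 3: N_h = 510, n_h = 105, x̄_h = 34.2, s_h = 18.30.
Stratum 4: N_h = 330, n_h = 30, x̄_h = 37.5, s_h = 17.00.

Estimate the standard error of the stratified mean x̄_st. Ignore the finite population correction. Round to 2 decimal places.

SE(x̄_st) ≈ 1.04

V̂(x̄_st) = Σ W_h² s_h²/n_h, with W_h = N_h/N and N = 1380:
  stratum 1: (170/1380)²·1.63²/18 = 0.00223997
  stratum 2: (370/1380)²·9.04²/60 = 0.0979109
  stratum 3: (510/1380)²·18.30²/105 = 0.435607
  stratum 4: (330/1380)²·17.00²/30 = 0.550866
V̂(x̄_st) = 1.08662
SE(x̄_st) = √1.08662 = 1.04241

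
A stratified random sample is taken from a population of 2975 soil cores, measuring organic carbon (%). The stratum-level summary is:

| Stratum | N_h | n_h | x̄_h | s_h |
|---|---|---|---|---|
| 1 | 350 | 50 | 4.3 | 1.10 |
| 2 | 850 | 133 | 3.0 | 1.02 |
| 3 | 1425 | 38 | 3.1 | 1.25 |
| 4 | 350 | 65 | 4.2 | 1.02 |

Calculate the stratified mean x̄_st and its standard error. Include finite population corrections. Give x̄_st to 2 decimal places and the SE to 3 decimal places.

x̄_st = Σ W_h x̄_h = (350·4.3 + 850·3.0 + 1425·3.1 + 350·4.2)/2975 = 3.34202
V̂(x̄_st) = Σ W_h² (1 − n_h/N_h) s_h²/n_h, with W_h = N_h/N and N = 2975:
  stratum 1: (350/2975)²·(1 − 50/350)·1.10²/50 = 0.000287098
  stratum 2: (850/2975)²·(1 − 133/850)·1.02²/133 = 0.000538658
  stratum 3: (1425/2975)²·(1 − 38/1425)·1.25²/38 = 0.00918235
  stratum 4: (350/2975)²·(1 − 65/350)·1.02²/65 = 0.000180396
V̂(x̄_st) = 0.0101885
SE(x̄_st) = √0.0101885 = 0.100938

x̄_st ≈ 3.34, SE ≈ 0.101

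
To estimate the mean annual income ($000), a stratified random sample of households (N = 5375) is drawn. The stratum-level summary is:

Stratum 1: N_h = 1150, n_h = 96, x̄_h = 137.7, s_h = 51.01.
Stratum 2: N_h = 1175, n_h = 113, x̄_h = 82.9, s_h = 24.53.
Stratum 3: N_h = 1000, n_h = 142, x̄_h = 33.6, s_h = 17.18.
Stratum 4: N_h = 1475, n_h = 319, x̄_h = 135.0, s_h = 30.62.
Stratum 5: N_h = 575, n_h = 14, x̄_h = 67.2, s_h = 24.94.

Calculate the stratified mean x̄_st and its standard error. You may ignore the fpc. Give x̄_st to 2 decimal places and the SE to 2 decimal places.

x̄_st ≈ 98.07, SE ≈ 1.52

x̄_st = Σ W_h x̄_h = (1150·137.7 + 1175·82.9 + 1000·33.6 + 1475·135.0 + 575·67.2)/5375 = 98.07023
V̂(x̄_st) = Σ W_h² s_h²/n_h, with W_h = N_h/N and N = 5375:
  stratum 1: (1150/5375)²·51.01²/96 = 1.24073
  stratum 2: (1175/5375)²·24.53²/113 = 0.254469
  stratum 3: (1000/5375)²·17.18²/142 = 0.0719451
  stratum 4: (1475/5375)²·30.62²/319 = 0.221333
  stratum 5: (575/5375)²·24.94²/14 = 0.508445
V̂(x̄_st) = 2.29692
SE(x̄_st) = √2.29692 = 1.51556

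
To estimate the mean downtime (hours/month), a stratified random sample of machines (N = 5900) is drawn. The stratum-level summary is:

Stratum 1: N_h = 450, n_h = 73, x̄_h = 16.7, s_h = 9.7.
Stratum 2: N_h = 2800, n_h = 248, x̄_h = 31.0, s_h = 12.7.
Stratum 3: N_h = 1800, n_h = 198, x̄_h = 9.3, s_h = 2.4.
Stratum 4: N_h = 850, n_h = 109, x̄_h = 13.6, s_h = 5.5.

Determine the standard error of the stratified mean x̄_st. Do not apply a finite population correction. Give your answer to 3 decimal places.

SE(x̄_st) ≈ 0.403

V̂(x̄_st) = Σ W_h² s_h²/n_h, with W_h = N_h/N and N = 5900:
  stratum 1: (450/5900)²·9.7²/73 = 0.00749793
  stratum 2: (2800/5900)²·12.7²/248 = 0.146476
  stratum 3: (1800/5900)²·2.4²/198 = 0.00270769
  stratum 4: (850/5900)²·5.5²/109 = 0.00576014
V̂(x̄_st) = 0.162442
SE(x̄_st) = √0.162442 = 0.403041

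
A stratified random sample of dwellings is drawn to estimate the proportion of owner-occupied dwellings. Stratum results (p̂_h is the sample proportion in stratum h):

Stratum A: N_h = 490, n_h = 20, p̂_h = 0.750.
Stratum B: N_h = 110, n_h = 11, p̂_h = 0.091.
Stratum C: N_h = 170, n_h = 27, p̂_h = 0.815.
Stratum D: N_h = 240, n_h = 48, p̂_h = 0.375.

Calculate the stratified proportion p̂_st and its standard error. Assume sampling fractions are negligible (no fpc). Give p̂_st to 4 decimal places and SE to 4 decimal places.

p̂_st ≈ 0.6001, SE ≈ 0.0535

N = 1010; stratum weights W_h = N_h/N.
p̂_st = Σ W_h p̂_h = (490·0.750 + 110·0.091 + 170·0.815 + 240·0.375)/1010 = 0.60006
V̂(p̂_st) = Σ W_h² p̂_h(1−p̂_h)/(n_h−1):
  stratum A: (490/1010)²·0.750·0.250/19 = 0.00232272
  stratum B: (110/1010)²·0.091·0.909/10 = 9.81178e-05
  stratum C: (170/1010)²·0.815·0.185/26 = 0.00016429
  stratum D: (240/1010)²·0.375·0.625/47 = 0.000281574
V̂(p̂_st) = 0.0028667; SE = √V̂ = 0.0535416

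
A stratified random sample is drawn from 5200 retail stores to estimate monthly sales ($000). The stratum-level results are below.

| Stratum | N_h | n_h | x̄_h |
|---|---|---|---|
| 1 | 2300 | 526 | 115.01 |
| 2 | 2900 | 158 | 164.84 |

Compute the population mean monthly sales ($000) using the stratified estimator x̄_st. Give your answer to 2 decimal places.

x̄_st ≈ 142.80

N = Σ N_h = 5200. Stratum weights W_h = N_h/N.
x̄_st = (2300·115.01 + 2900·164.84) / 5200 = 142.7998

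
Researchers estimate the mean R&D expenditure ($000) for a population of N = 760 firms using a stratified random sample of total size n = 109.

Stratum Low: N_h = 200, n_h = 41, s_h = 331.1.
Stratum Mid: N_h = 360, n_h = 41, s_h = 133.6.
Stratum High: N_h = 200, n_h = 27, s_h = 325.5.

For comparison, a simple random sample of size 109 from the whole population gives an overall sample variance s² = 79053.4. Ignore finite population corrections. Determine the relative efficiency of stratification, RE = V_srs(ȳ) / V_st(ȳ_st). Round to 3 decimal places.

RE ≈ 1.308

V̂(ȳ_st) = Σ W_h² s_h²/n_h, with W_h = N_h/N and N = 760:
  stratum Low: (200/760)²·331.1²/41 = 185.169
  stratum Mid: (360/760)²·133.6²/41 = 97.6803
  stratum High: (200/760)²·325.5²/27 = 271.751
V_st = 554.6
V_srs = s²/n = 79053.4/109 = 725.261
Relative efficiency = V_srs / V_st = 725.261/554.6 = 1.3077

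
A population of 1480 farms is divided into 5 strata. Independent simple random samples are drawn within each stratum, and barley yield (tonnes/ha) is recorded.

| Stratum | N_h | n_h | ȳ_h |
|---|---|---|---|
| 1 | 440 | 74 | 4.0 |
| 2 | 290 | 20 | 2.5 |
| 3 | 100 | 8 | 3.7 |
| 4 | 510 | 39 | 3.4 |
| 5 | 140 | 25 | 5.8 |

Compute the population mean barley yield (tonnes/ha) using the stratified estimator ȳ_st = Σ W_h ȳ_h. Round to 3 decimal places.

ȳ_st ≈ 3.649

N = Σ N_h = 1480. Stratum weights W_h = N_h/N.
ȳ_st = (440·4.0 + 290·2.5 + 100·3.7 + 510·3.4 + 140·5.8) / 1480 = 3.64932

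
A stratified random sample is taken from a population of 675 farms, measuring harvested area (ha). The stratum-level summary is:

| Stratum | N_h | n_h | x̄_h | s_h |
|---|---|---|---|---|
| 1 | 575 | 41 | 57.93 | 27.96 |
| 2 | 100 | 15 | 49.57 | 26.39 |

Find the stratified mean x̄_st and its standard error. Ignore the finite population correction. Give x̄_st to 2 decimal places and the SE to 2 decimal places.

x̄_st = Σ W_h x̄_h = (575·57.93 + 100·49.57)/675 = 56.69148
V̂(x̄_st) = Σ W_h² s_h²/n_h, with W_h = N_h/N and N = 675:
  stratum 1: (575/675)²·27.96²/41 = 13.8363
  stratum 2: (100/675)²·26.39²/15 = 1.01901
V̂(x̄_st) = 14.8553
SE(x̄_st) = √14.8553 = 3.85425

x̄_st ≈ 56.69, SE ≈ 3.85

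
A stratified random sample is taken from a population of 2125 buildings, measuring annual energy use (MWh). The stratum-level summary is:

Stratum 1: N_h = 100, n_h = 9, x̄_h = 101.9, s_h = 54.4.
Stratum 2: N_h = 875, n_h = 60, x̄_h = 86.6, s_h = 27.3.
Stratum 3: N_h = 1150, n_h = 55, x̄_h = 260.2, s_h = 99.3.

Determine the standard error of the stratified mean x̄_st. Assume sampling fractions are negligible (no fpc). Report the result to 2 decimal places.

SE(x̄_st) ≈ 7.44

V̂(x̄_st) = Σ W_h² s_h²/n_h, with W_h = N_h/N and N = 2125:
  stratum 1: (100/2125)²·54.4²/9 = 0.728178
  stratum 2: (875/2125)²·27.3²/60 = 2.10607
  stratum 3: (1150/2125)²·99.3²/55 = 52.5066
V̂(x̄_st) = 55.3408
SE(x̄_st) = √55.3408 = 7.43914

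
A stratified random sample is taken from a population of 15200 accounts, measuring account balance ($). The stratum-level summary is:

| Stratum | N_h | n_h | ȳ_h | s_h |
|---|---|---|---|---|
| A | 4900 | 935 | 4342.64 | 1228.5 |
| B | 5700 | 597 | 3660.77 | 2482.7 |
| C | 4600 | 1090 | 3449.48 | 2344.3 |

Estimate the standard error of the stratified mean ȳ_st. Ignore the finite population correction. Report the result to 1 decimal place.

SE(ȳ_st) ≈ 45.6

V̂(ȳ_st) = Σ W_h² s_h²/n_h, with W_h = N_h/N and N = 15200:
  stratum A: (4900/15200)²·1228.5²/935 = 167.743
  stratum B: (5700/15200)²·2482.7²/597 = 1451.9
  stratum C: (4600/15200)²·2344.3²/1090 = 461.773
V̂(ȳ_st) = 2081.42
SE(ȳ_st) = √2081.42 = 45.6225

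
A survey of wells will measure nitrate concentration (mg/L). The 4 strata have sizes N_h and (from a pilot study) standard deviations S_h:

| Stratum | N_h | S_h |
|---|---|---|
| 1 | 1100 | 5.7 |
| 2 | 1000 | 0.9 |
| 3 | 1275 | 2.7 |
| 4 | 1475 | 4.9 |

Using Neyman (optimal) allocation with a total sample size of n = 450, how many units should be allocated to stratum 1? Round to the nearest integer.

Neyman allocation: n_h = n · N_h S_h / Σ N_i S_i, with n = 450.
  stratum 1: N_h·S_h = 1100·5.7 = 6270.00
  stratum 2: N_h·S_h = 1000·0.9 = 900.00
  stratum 3: N_h·S_h = 1275·2.7 = 3442.50
  stratum 4: N_h·S_h = 1475·4.9 = 7227.50
Σ N_h S_h = 17840.00
n for stratum 1 = 450·6270.00/17840.00 = 158.156 → 158

158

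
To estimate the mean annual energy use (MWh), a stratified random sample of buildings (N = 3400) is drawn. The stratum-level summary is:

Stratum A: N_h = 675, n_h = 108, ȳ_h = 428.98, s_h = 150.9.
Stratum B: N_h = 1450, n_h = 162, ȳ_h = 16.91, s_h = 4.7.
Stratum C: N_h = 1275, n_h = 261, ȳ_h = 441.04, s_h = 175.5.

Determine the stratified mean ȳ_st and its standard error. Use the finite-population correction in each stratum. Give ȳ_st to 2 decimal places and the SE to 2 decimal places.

ȳ_st ≈ 257.77, SE ≈ 4.49

ȳ_st = Σ W_h ȳ_h = (675·428.98 + 1450·16.91 + 1275·441.04)/3400 = 257.76676
V̂(ȳ_st) = Σ W_h² (1 − n_h/N_h) s_h²/n_h, with W_h = N_h/N and N = 3400:
  stratum A: (675/3400)²·(1 − 108/675)·150.9²/108 = 6.98045
  stratum B: (1450/3400)²·(1 − 162/1450)·4.7²/162 = 0.0220296
  stratum C: (1275/3400)²·(1 − 261/1275)·175.5²/261 = 13.1979
V̂(ȳ_st) = 20.2004
SE(ȳ_st) = √20.2004 = 4.49448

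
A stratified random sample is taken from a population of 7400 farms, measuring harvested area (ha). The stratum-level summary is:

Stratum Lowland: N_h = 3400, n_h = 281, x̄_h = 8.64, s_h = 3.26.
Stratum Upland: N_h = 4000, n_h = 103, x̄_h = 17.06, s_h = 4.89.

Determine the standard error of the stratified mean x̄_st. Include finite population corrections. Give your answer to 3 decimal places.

SE(x̄_st) ≈ 0.271

V̂(x̄_st) = Σ W_h² (1 − n_h/N_h) s_h²/n_h, with W_h = N_h/N and N = 7400:
  stratum Lowland: (3400/7400)²·(1 − 281/3400)·3.26²/281 = 0.00732419
  stratum Upland: (4000/7400)²·(1 − 103/4000)·4.89²/103 = 0.0660857
V̂(x̄_st) = 0.0734099
SE(x̄_st) = √0.0734099 = 0.270943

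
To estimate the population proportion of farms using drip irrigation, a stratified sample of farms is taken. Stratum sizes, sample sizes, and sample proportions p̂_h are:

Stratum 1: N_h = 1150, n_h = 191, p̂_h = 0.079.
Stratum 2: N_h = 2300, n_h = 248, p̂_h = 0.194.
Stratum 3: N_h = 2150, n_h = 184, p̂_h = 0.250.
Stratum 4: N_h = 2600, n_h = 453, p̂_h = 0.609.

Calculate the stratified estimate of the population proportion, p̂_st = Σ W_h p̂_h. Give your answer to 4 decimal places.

N = 8200; stratum weights W_h = N_h/N.
p̂_st = Σ W_h p̂_h = (1150·0.079 + 2300·0.194 + 2150·0.250 + 2600·0.609)/8200 = 0.32414

p̂_st ≈ 0.3241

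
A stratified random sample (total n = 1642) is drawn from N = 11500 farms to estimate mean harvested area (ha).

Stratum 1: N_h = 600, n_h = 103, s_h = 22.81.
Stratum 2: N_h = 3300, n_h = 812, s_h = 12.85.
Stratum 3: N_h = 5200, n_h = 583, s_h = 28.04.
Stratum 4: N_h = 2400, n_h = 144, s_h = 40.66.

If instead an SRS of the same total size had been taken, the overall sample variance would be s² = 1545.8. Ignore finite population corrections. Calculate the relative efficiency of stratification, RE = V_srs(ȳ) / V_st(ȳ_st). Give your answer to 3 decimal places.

RE ≈ 1.168

V̂(ȳ_st) = Σ W_h² s_h²/n_h, with W_h = N_h/N and N = 11500:
  stratum 1: (600/11500)²·22.81²/103 = 0.0137506
  stratum 2: (3300/11500)²·12.85²/812 = 0.0167449
  stratum 3: (5200/11500)²·28.04²/583 = 0.275739
  stratum 4: (2400/11500)²·40.66²/144 = 0.500033
V_st = 0.806268
V_srs = s²/n = 1545.8/1642 = 0.941413
Relative efficiency = V_srs / V_st = 0.941413/0.806268 = 1.1676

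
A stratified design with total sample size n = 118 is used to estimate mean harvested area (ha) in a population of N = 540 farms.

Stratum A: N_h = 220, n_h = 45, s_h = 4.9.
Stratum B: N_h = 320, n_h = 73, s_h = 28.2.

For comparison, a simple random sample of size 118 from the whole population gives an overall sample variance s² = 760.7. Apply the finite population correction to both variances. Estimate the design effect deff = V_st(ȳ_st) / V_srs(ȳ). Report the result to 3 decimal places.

V̂(ȳ_st) = Σ W_h² (1 − n_h/N_h) s_h²/n_h, with W_h = N_h/N and N = 540:
  stratum A: (220/540)²·(1 − 45/220)·4.9²/45 = 0.0704454
  stratum B: (320/540)²·(1 − 73/320)·28.2²/73 = 2.95281
V_st = 3.02325
V_srs = (1 − 118/540)·760.7/118 = 5.03791
deff = V_st / V_srs = 3.02325/5.03791 = 0.6001

deff ≈ 0.600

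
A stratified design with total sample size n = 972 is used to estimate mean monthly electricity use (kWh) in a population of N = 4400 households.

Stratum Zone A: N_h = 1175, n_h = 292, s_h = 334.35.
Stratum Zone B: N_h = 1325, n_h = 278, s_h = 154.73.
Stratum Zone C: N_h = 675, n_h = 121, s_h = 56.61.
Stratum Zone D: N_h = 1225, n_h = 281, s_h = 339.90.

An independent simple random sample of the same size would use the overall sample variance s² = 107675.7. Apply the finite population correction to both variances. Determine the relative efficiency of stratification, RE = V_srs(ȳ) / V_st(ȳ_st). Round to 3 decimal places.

V̂(ȳ_st) = Σ W_h² (1 − n_h/N_h) s_h²/n_h, with W_h = N_h/N and N = 4400:
  stratum Zone A: (1175/4400)²·(1 − 292/1175)·334.35²/292 = 20.517
  stratum Zone B: (1325/4400)²·(1 − 278/1325)·154.73²/278 = 6.17108
  stratum Zone C: (675/4400)²·(1 − 121/675)·56.61²/121 = 0.511575
  stratum Zone D: (1225/4400)²·(1 − 281/1225)·339.90²/281 = 24.5583
V_st = 51.7579
V_srs = (1 − 972/4400)·107675.7/972 = 86.3057
Relative efficiency = V_srs / V_st = 86.3057/51.7579 = 1.6675

RE ≈ 1.667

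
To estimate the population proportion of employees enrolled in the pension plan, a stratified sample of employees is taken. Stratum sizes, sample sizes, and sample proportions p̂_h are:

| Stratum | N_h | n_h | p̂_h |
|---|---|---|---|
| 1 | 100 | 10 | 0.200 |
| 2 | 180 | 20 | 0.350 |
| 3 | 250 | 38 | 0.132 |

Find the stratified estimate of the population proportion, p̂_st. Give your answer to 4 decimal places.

p̂_st ≈ 0.2189

N = 530; stratum weights W_h = N_h/N.
p̂_st = Σ W_h p̂_h = (100·0.200 + 180·0.350 + 250·0.132)/530 = 0.21887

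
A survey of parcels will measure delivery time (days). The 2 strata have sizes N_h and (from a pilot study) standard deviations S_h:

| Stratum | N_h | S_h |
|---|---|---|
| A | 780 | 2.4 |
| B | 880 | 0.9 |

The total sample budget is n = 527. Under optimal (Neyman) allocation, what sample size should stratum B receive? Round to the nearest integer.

Neyman allocation: n_h = n · N_h S_h / Σ N_i S_i, with n = 527.
  stratum A: N_h·S_h = 780·2.4 = 1872.00
  stratum B: N_h·S_h = 880·0.9 = 792.00
Σ N_h S_h = 2664.00
n for stratum B = 527·792.00/2664.00 = 156.676 → 157

157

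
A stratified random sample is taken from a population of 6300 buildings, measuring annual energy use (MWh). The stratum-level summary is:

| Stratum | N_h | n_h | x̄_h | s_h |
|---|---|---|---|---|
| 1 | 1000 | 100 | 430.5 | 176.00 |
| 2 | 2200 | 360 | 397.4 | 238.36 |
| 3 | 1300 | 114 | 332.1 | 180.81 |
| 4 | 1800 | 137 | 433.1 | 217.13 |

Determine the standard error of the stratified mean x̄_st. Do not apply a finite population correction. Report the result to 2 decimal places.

SE(x̄_st) ≈ 8.21

V̂(x̄_st) = Σ W_h² s_h²/n_h, with W_h = N_h/N and N = 6300:
  stratum 1: (1000/6300)²·176.00²/100 = 7.80448
  stratum 2: (2200/6300)²·238.36²/360 = 19.2455
  stratum 3: (1300/6300)²·180.81²/114 = 12.2108
  stratum 4: (1800/6300)²·217.13²/137 = 28.092
V̂(x̄_st) = 67.3528
SE(x̄_st) = √67.3528 = 8.20688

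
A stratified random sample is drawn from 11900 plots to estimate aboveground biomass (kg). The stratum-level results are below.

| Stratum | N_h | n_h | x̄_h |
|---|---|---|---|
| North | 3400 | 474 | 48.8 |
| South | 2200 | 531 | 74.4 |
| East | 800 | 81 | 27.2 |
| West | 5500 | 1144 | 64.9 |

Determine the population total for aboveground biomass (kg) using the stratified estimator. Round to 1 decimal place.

τ̂_st = Σ N_h x̄_h = 3400·48.8 + 2200·74.4 + 800·27.2 + 5500·64.9 = 708310.0

τ̂_st ≈ 708310.0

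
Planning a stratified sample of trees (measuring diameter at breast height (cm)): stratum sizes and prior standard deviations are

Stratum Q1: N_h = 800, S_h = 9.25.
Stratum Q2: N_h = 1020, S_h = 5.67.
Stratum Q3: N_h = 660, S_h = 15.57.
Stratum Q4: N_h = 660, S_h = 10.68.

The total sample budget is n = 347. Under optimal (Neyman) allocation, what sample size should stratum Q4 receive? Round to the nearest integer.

80

Neyman allocation: n_h = n · N_h S_h / Σ N_i S_i, with n = 347.
  stratum Q1: N_h·S_h = 800·9.25 = 7400.00
  stratum Q2: N_h·S_h = 1020·5.67 = 5783.40
  stratum Q3: N_h·S_h = 660·15.57 = 10276.20
  stratum Q4: N_h·S_h = 660·10.68 = 7048.80
Σ N_h S_h = 30508.40
n for stratum Q4 = 347·7048.80/30508.40 = 80.172 → 80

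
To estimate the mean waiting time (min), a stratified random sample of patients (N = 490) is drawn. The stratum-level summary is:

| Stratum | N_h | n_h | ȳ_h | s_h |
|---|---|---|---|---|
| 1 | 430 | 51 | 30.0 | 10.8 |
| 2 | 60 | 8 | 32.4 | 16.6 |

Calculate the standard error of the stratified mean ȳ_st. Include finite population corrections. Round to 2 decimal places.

SE(ȳ_st) ≈ 1.41

V̂(ȳ_st) = Σ W_h² (1 − n_h/N_h) s_h²/n_h, with W_h = N_h/N and N = 490:
  stratum 1: (430/490)²·(1 − 51/430)·10.8²/51 = 1.55236
  stratum 2: (60/490)²·(1 − 8/60)·16.6²/8 = 0.447599
V̂(ȳ_st) = 1.99996
SE(ȳ_st) = √1.99996 = 1.4142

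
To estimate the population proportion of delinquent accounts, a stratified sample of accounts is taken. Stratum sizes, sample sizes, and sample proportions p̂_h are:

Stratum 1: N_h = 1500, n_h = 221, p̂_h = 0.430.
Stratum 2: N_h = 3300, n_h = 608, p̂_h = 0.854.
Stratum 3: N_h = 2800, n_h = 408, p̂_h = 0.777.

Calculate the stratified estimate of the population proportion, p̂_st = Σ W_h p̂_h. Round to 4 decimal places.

N = 7600; stratum weights W_h = N_h/N.
p̂_st = Σ W_h p̂_h = (1500·0.430 + 3300·0.854 + 2800·0.777)/7600 = 0.74195

p̂_st ≈ 0.7419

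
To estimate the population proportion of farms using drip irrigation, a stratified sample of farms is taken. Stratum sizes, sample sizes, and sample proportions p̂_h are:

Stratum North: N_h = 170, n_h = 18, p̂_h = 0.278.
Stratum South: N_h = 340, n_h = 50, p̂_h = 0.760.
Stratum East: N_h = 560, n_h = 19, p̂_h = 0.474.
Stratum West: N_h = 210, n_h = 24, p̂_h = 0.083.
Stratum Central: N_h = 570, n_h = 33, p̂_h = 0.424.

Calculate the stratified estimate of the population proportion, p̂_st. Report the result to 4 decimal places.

N = 1850; stratum weights W_h = N_h/N.
p̂_st = Σ W_h p̂_h = (170·0.278 + 340·0.760 + 560·0.474 + 210·0.083 + 570·0.424)/1850 = 0.44876

p̂_st ≈ 0.4488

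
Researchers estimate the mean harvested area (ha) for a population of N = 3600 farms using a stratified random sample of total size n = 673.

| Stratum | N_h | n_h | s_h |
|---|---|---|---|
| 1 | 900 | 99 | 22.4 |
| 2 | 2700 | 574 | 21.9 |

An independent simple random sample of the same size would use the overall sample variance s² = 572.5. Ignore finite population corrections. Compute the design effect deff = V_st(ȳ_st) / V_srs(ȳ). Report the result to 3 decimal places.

V̂(ȳ_st) = Σ W_h² s_h²/n_h, with W_h = N_h/N and N = 3600:
  stratum 1: (900/3600)²·22.4²/99 = 0.316768
  stratum 2: (2700/3600)²·21.9²/574 = 0.470001
V_st = 0.786769
V_srs = s²/n = 572.5/673 = 0.850669
deff = V_st / V_srs = 0.786769/0.850669 = 0.9249

deff ≈ 0.925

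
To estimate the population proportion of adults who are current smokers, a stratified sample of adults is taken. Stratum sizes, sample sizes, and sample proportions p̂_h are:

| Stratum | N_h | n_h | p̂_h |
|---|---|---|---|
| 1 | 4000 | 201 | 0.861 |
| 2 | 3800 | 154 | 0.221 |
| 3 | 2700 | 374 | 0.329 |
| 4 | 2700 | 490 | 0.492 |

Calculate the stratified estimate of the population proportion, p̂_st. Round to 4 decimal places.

N = 13200; stratum weights W_h = N_h/N.
p̂_st = Σ W_h p̂_h = (4000·0.861 + 3800·0.221 + 2700·0.329 + 2700·0.492)/13200 = 0.49246

p̂_st ≈ 0.4925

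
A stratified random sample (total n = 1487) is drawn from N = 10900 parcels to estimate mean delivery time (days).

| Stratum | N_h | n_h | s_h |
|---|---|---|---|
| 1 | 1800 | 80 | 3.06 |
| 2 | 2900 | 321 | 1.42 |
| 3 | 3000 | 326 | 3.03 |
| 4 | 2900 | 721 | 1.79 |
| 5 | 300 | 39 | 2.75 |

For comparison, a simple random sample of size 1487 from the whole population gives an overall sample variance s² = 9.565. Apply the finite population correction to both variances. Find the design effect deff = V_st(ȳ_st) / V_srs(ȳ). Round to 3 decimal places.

V̂(ȳ_st) = Σ W_h² (1 − n_h/N_h) s_h²/n_h, with W_h = N_h/N and N = 10900:
  stratum 1: (1800/10900)²·(1 − 80/1800)·3.06²/80 = 0.00305001
  stratum 2: (2900/10900)²·(1 − 321/2900)·1.42²/321 = 0.000395429
  stratum 3: (3000/10900)²·(1 − 326/3000)·3.03²/326 = 0.0019015
  stratum 4: (2900/10900)²·(1 − 721/2900)·1.79²/721 = 0.000236359
  stratum 5: (300/10900)²·(1 − 39/300)·2.75²/39 = 0.000127794
V_st = 0.00571109
V_srs = (1 − 1487/10900)·9.565/1487 = 0.00555489
deff = V_st / V_srs = 0.00571109/0.00555489 = 1.0281

deff ≈ 1.028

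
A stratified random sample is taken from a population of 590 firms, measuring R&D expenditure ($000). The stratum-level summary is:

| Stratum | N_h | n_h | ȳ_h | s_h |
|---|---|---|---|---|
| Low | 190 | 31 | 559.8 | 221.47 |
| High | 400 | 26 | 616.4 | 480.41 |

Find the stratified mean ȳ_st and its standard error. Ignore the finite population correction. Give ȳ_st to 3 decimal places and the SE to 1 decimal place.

ȳ_st = Σ W_h ȳ_h = (190·559.8 + 400·616.4)/590 = 598.17288
V̂(ȳ_st) = Σ W_h² s_h²/n_h, with W_h = N_h/N and N = 590:
  stratum Low: (190/590)²·221.47²/31 = 164.086
  stratum High: (400/590)²·480.41²/26 = 4080.06
V̂(ȳ_st) = 4244.15
SE(ȳ_st) = √4244.15 = 65.1471

ȳ_st ≈ 598.173, SE ≈ 65.1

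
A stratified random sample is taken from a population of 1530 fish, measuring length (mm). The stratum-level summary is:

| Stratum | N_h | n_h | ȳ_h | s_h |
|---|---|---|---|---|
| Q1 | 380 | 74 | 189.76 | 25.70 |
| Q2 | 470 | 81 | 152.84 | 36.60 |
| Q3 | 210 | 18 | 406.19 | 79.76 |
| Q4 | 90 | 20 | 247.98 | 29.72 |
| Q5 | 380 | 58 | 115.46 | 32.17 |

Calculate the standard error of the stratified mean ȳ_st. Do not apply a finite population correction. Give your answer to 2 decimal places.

SE(ȳ_st) ≈ 3.17

V̂(ȳ_st) = Σ W_h² s_h²/n_h, with W_h = N_h/N and N = 1530:
  stratum Q1: (380/1530)²·25.70²/74 = 0.550578
  stratum Q2: (470/1530)²·36.60²/81 = 1.56059
  stratum Q3: (210/1530)²·79.76²/18 = 6.65815
  stratum Q4: (90/1530)²·29.72²/20 = 0.152816
  stratum Q5: (380/1530)²·32.17²/58 = 1.10067
V̂(ȳ_st) = 10.0228
SE(ȳ_st) = √10.0228 = 3.16588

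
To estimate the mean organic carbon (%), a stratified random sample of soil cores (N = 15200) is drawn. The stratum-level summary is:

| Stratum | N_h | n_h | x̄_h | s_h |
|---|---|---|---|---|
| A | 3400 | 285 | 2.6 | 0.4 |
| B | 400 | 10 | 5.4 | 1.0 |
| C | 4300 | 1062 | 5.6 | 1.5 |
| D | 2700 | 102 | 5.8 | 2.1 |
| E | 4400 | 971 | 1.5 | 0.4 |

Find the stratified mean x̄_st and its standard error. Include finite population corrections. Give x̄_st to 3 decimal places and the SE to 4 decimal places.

x̄_st = Σ W_h x̄_h = (3400·2.6 + 400·5.4 + 4300·5.6 + 2700·5.8 + 4400·1.5)/15200 = 3.77237
V̂(x̄_st) = Σ W_h² (1 − n_h/N_h) s_h²/n_h, with W_h = N_h/N and N = 15200:
  stratum A: (3400/15200)²·(1 − 285/3400)·0.4²/285 = 2.5735e-05
  stratum B: (400/15200)²·(1 − 10/400)·1.0²/10 = 6.75208e-05
  stratum C: (4300/15200)²·(1 − 1062/4300)·1.5²/1062 = 0.000127678
  stratum D: (2700/15200)²·(1 − 102/2700)·2.1²/102 = 0.00131267
  stratum E: (4400/15200)²·(1 − 971/4400)·0.4²/971 = 1.07605e-05
V̂(x̄_st) = 0.00154436
SE(x̄_st) = √0.00154436 = 0.0392983

x̄_st ≈ 3.772, SE ≈ 0.0393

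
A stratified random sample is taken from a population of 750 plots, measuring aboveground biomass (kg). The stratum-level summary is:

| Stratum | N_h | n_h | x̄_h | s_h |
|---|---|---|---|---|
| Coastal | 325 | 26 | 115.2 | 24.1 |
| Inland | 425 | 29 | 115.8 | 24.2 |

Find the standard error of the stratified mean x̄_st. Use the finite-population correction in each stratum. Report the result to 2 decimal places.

V̂(x̄_st) = Σ W_h² (1 − n_h/N_h) s_h²/n_h, with W_h = N_h/N and N = 750:
  stratum Coastal: (325/750)²·(1 − 26/325)·24.1²/26 = 3.85916
  stratum Inland: (425/750)²·(1 − 29/425)·24.2²/29 = 6.04219
V̂(x̄_st) = 9.90135
SE(x̄_st) = √9.90135 = 3.14664

SE(x̄_st) ≈ 3.15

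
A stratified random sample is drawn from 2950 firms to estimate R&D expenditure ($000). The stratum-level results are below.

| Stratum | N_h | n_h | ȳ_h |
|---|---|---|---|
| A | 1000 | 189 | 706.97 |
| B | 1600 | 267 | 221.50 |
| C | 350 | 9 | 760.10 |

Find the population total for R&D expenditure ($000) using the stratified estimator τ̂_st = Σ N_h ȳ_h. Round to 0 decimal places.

τ̂_st ≈ 1327405

τ̂_st = Σ N_h ȳ_h = 1000·706.97 + 1600·221.50 + 350·760.10 = 1327405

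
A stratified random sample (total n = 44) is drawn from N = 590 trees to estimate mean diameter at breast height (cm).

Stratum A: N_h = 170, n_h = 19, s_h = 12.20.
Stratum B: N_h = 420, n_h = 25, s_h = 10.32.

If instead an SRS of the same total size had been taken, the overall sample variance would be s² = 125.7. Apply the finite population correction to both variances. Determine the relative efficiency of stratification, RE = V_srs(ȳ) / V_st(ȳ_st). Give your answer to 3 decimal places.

RE ≈ 1.014

V̂(ȳ_st) = Σ W_h² (1 − n_h/N_h) s_h²/n_h, with W_h = N_h/N and N = 590:
  stratum A: (170/590)²·(1 − 19/170)·12.20²/19 = 0.577681
  stratum B: (420/590)²·(1 − 25/420)·10.32²/25 = 2.03031
V_st = 2.60799
V_srs = (1 − 44/590)·125.7/44 = 2.64377
Relative efficiency = V_srs / V_st = 2.64377/2.60799 = 1.0137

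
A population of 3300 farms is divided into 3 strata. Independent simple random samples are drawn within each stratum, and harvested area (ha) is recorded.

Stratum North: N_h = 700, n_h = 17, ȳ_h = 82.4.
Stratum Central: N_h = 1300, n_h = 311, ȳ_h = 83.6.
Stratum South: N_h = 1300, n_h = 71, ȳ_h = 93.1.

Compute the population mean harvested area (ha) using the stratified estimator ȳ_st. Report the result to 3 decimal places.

ȳ_st ≈ 87.088

N = Σ N_h = 3300. Stratum weights W_h = N_h/N.
ȳ_st = (700·82.4 + 1300·83.6 + 1300·93.1) / 3300 = 87.08788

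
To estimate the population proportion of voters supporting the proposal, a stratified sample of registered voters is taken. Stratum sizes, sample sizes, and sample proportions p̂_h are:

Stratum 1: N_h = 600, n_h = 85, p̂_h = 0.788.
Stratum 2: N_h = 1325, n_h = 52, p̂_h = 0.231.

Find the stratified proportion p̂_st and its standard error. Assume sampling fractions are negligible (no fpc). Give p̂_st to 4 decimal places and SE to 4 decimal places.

p̂_st ≈ 0.4046, SE ≈ 0.0429

N = 1925; stratum weights W_h = N_h/N.
p̂_st = Σ W_h p̂_h = (600·0.788 + 1325·0.231)/1925 = 0.40461
V̂(p̂_st) = Σ W_h² p̂_h(1−p̂_h)/(n_h−1):
  stratum 1: (600/1925)²·0.788·0.212/84 = 0.000193207
  stratum 2: (1325/1925)²·0.231·0.769/51 = 0.00165021
V̂(p̂_st) = 0.00184341; SE = √V̂ = 0.042935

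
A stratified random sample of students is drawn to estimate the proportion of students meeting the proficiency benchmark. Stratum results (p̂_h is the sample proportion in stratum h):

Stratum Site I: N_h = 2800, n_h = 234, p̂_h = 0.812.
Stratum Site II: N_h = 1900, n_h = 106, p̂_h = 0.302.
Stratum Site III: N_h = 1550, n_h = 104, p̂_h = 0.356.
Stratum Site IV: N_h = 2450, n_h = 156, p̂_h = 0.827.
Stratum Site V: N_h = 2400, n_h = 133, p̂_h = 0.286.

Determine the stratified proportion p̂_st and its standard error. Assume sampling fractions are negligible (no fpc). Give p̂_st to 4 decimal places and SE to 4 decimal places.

N = 11100; stratum weights W_h = N_h/N.
p̂_st = Σ W_h p̂_h = (2800·0.812 + 1900·0.302 + 1550·0.356 + 2450·0.827 + 2400·0.286)/11100 = 0.55061
V̂(p̂_st) = Σ W_h² p̂_h(1−p̂_h)/(n_h−1):
  stratum Site I: (2800/11100)²·0.812·0.188/233 = 4.16896e-05
  stratum Site II: (1900/11100)²·0.302·0.698/105 = 5.88213e-05
  stratum Site III: (1550/11100)²·0.356·0.644/103 = 4.34026e-05
  stratum Site IV: (2450/11100)²·0.827·0.173/155 = 4.49683e-05
  stratum Site V: (2400/11100)²·0.286·0.714/132 = 7.23214e-05
V̂(p̂_st) = 0.000261203; SE = √V̂ = 0.0161618

p̂_st ≈ 0.5506, SE ≈ 0.0162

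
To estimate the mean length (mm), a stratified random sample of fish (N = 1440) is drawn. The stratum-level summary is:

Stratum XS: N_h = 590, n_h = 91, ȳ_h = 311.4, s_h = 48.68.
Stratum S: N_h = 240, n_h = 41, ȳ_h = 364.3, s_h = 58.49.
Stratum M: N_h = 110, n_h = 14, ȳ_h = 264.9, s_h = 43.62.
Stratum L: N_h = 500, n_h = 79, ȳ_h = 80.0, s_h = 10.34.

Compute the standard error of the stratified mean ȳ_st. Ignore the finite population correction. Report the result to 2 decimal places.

V̂(ȳ_st) = Σ W_h² s_h²/n_h, with W_h = N_h/N and N = 1440:
  stratum XS: (590/1440)²·48.68²/91 = 4.37158
  stratum S: (240/1440)²·58.49²/41 = 2.3178
  stratum M: (110/1440)²·43.62²/14 = 0.793056
  stratum L: (500/1440)²·10.34²/79 = 0.163166
V̂(ȳ_st) = 7.64561
SE(ȳ_st) = √7.64561 = 2.76507

SE(ȳ_st) ≈ 2.77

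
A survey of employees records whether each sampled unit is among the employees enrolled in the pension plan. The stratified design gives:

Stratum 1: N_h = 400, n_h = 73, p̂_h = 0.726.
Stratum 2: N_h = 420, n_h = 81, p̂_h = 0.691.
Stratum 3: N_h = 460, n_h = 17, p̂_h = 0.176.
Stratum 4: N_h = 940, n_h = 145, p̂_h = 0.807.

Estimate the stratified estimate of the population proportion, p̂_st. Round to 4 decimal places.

p̂_st ≈ 0.6397

N = 2220; stratum weights W_h = N_h/N.
p̂_st = Σ W_h p̂_h = (400·0.726 + 420·0.691 + 460·0.176 + 940·0.807)/2220 = 0.63971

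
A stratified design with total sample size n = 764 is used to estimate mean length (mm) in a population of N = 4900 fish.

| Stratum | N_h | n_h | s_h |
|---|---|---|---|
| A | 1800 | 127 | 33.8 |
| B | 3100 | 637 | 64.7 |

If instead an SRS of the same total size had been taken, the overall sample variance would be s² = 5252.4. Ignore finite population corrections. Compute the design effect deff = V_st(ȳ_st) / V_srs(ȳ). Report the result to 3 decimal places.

V̂(ȳ_st) = Σ W_h² s_h²/n_h, with W_h = N_h/N and N = 4900:
  stratum A: (1800/4900)²·33.8²/127 = 1.2139
  stratum B: (3100/4900)²·64.7²/637 = 2.63027
V_st = 3.84417
V_srs = s²/n = 5252.4/764 = 6.87487
deff = V_st / V_srs = 3.84417/6.87487 = 0.5592

deff ≈ 0.559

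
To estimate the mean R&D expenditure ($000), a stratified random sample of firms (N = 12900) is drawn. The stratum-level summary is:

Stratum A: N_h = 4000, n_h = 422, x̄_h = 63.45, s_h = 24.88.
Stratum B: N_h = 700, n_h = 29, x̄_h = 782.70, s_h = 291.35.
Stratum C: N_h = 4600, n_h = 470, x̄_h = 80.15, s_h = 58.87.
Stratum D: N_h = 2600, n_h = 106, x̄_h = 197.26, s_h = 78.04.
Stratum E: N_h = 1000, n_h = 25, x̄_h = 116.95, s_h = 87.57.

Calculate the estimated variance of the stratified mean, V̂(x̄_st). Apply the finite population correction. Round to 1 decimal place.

V̂(x̄_st) = Σ W_h² (1 − n_h/N_h) s_h²/n_h, with W_h = N_h/N and N = 12900:
  stratum A: (4000/12900)²·(1 − 422/4000)·24.88²/422 = 0.126156
  stratum B: (700/12900)²·(1 − 29/700)·291.35²/29 = 8.26177
  stratum C: (4600/12900)²·(1 − 470/4600)·58.87²/470 = 0.841819
  stratum D: (2600/12900)²·(1 − 106/2600)·78.04²/106 = 2.23882
  stratum E: (1000/12900)²·(1 − 25/1000)·87.57²/25 = 1.7972
V̂(x̄_st) = 13.2658

V̂(x̄_st) ≈ 13.3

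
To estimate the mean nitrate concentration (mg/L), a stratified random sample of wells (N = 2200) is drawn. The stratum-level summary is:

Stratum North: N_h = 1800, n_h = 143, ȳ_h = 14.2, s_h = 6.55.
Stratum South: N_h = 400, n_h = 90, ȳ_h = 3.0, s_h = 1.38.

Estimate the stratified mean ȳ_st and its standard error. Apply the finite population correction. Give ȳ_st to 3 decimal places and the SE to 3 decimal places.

ȳ_st ≈ 12.164, SE ≈ 0.431

ȳ_st = Σ W_h ȳ_h = (1800·14.2 + 400·3.0)/2200 = 12.16364
V̂(ȳ_st) = Σ W_h² (1 − n_h/N_h) s_h²/n_h, with W_h = N_h/N and N = 2200:
  stratum North: (1800/2200)²·(1 − 143/1800)·6.55²/143 = 0.184883
  stratum South: (400/2200)²·(1 − 90/400)·1.38²/90 = 0.000542116
V̂(ȳ_st) = 0.185425
SE(ȳ_st) = √0.185425 = 0.43061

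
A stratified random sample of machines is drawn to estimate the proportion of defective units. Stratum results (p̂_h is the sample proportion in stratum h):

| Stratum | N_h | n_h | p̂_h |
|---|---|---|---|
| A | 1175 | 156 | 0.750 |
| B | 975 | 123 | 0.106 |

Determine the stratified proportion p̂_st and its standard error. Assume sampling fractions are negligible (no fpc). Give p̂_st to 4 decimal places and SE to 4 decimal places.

p̂_st ≈ 0.4580, SE ≈ 0.0228

N = 2150; stratum weights W_h = N_h/N.
p̂_st = Σ W_h p̂_h = (1175·0.750 + 975·0.106)/2150 = 0.45795
V̂(p̂_st) = Σ W_h² p̂_h(1−p̂_h)/(n_h−1):
  stratum A: (1175/2150)²·0.750·0.250/155 = 0.0003613
  stratum B: (975/2150)²·0.106·0.894/122 = 0.000159741
V̂(p̂_st) = 0.000521041; SE = √V̂ = 0.0228263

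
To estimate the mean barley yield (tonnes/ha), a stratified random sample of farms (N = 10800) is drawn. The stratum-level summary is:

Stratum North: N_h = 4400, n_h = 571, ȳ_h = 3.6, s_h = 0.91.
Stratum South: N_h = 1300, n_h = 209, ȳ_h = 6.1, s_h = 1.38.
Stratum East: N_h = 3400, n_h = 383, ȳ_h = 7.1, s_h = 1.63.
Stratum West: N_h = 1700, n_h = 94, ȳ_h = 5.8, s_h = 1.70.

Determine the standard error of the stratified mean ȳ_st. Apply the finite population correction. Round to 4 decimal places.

V̂(ȳ_st) = Σ W_h² (1 − n_h/N_h) s_h²/n_h, with W_h = N_h/N and N = 10800:
  stratum North: (4400/10800)²·(1 − 571/4400)·0.91²/571 = 0.000209477
  stratum South: (1300/10800)²·(1 − 209/1300)·1.38²/209 = 0.000110798
  stratum East: (3400/10800)²·(1 − 383/3400)·1.63²/383 = 0.000610075
  stratum West: (1700/10800)²·(1 − 94/1700)·1.70²/94 = 0.000719643
V̂(ȳ_st) = 0.00164999
SE(ȳ_st) = √0.00164999 = 0.0406201

SE(ȳ_st) ≈ 0.0406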